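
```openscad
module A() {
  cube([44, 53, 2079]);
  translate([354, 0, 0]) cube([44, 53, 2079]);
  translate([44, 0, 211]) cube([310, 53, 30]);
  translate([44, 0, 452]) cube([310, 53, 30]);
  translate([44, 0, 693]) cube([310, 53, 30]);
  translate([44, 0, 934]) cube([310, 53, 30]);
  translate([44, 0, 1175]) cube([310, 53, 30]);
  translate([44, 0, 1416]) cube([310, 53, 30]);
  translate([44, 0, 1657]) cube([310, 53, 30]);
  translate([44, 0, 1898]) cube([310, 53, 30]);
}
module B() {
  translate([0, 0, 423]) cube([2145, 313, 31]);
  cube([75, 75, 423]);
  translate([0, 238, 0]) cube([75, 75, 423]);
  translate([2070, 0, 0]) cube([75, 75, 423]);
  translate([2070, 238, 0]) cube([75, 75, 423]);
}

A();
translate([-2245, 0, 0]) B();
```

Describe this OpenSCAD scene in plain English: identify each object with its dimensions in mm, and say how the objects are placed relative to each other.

A is a straight ladder. Two 44×53 mm vertical rails, 2079 mm tall, stand 398 mm apart (outside-to-outside) with their front faces coplanar on the −y side. 8 rungs, each 53 mm deep and 30 mm tall, span between the inner faces of the rails, front faces flush with the rails. The lowest rung's underside is at z = 211 mm and rungs are spaced 241 mm apart (underside to underside).

B is a bench: a 2145×313 mm seat slab, 31 mm thick, top at z = 454 mm, on four 75×75 mm square legs flush with the seat corners and standing on z = 0.

The bench is on the floor beside the ladder on its −x side.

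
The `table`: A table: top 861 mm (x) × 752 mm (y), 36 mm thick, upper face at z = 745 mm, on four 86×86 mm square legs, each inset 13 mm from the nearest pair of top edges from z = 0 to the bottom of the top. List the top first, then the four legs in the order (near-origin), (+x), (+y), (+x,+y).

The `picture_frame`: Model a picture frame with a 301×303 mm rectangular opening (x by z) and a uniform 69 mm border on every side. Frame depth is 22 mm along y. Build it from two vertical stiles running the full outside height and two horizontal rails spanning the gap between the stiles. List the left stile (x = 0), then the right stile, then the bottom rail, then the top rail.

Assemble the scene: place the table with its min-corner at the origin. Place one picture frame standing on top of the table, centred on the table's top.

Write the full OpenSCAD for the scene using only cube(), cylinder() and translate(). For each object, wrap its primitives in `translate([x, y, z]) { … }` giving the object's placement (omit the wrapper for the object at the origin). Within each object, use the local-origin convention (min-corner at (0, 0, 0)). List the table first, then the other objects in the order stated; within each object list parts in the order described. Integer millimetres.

translate([0, 0, 709]) cube([861, 752, 36]);
translate([13, 13, 0]) cube([86, 86, 709]);
translate([762, 13, 0]) cube([86, 86, 709]);
translate([13, 653, 0]) cube([86, 86, 709]);
translate([762, 653, 0]) cube([86, 86, 709]);
translate([211, 365, 745]) {
  cube([69, 22, 441]);
  translate([370, 0, 0]) cube([69, 22, 441]);
  translate([69, 0, 0]) cube([301, 22, 69]);
  translate([69, 0, 372]) cube([301, 22, 69]);
}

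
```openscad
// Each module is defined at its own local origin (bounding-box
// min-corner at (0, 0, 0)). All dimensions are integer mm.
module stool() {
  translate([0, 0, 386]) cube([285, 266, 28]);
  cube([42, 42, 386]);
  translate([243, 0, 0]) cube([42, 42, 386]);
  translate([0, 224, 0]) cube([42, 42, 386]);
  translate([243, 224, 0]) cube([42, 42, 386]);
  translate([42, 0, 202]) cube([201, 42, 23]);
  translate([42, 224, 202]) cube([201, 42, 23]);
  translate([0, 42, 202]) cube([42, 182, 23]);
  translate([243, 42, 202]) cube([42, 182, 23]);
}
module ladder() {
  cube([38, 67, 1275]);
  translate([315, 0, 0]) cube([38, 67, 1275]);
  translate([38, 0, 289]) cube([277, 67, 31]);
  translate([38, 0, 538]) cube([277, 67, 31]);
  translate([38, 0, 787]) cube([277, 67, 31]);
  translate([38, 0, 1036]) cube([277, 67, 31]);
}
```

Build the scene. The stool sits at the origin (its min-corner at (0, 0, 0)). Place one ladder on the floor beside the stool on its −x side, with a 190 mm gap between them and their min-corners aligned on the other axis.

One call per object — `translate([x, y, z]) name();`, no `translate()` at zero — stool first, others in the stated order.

stool();
translate([-543, 0, 0]) ladder();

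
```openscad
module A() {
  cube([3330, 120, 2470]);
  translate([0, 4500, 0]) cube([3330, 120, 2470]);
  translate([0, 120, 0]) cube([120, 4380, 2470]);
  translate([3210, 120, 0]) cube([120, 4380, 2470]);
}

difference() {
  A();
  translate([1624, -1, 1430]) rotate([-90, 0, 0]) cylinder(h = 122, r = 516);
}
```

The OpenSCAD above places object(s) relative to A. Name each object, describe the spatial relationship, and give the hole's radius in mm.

A is a house frame. The house frame has a circular hole through its front wall. The hole's radius is 516 mm.

The subtracted cylinder has r = 516 mm.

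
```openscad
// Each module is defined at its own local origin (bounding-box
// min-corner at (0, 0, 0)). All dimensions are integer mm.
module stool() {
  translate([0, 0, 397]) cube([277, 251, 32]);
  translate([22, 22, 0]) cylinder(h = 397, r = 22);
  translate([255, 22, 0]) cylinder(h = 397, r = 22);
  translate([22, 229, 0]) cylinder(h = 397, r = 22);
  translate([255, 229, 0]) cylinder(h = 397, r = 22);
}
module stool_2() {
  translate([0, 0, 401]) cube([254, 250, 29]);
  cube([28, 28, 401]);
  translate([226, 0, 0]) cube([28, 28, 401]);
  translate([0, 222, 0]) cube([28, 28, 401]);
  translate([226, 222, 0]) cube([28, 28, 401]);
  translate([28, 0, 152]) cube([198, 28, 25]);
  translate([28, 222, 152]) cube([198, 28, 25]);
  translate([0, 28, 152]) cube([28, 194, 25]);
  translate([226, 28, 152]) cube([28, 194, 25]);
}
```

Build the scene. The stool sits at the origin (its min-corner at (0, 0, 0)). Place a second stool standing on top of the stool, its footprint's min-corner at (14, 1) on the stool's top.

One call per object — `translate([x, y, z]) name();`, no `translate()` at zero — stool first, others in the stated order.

stool();
translate([14, 1, 429]) stool_2();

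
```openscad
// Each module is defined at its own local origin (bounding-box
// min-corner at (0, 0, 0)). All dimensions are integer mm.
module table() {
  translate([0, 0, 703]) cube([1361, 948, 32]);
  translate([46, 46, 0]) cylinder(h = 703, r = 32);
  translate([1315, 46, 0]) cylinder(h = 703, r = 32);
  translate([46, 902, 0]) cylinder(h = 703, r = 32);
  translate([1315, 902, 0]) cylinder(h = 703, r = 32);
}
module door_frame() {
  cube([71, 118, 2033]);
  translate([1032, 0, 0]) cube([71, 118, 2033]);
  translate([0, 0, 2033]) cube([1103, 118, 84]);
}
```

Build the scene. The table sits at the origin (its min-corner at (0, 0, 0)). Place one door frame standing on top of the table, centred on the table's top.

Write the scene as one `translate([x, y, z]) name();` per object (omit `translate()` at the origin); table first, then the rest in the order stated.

table();
translate([129, 415, 735]) door_frame();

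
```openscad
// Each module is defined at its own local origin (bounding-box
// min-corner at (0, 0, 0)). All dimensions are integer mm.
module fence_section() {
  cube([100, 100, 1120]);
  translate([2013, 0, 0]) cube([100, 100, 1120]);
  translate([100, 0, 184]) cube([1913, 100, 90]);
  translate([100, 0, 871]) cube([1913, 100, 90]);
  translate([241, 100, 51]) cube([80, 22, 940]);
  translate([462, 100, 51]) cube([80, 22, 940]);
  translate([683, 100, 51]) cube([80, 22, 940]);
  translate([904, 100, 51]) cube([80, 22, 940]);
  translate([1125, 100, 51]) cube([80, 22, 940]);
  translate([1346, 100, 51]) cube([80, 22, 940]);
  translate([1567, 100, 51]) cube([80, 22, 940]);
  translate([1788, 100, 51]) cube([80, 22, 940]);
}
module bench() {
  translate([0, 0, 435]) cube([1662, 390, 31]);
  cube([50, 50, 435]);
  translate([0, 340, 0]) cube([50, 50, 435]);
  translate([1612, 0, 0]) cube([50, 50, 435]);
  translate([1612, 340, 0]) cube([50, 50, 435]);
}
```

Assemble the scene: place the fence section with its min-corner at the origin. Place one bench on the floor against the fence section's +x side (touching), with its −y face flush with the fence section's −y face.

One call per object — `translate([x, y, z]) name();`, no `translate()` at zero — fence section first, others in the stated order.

fence_section();
translate([2113, 0, 0]) bench();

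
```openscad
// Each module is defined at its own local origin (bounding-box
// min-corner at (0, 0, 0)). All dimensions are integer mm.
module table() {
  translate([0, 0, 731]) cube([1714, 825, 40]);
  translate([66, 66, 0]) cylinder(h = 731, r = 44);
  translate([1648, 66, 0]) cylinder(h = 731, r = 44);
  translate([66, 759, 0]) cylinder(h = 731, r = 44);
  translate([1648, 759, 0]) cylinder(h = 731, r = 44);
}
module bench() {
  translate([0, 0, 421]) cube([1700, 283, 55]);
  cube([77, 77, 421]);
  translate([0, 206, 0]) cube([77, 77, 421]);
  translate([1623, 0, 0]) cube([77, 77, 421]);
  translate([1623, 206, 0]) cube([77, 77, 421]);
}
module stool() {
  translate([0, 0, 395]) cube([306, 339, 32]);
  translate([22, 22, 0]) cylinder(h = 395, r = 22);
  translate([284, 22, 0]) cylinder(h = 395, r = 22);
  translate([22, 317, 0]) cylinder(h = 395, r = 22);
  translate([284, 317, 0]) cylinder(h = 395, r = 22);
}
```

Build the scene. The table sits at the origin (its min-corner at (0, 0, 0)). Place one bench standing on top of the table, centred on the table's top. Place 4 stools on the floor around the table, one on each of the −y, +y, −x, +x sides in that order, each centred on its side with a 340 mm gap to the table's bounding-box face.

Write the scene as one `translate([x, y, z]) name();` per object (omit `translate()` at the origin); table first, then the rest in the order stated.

table();
translate([7, 271, 771]) bench();
translate([704, -679, 0]) stool();
translate([704, 1165, 0]) stool();
translate([-646, 243, 0]) stool();
translate([2054, 243, 0]) stool();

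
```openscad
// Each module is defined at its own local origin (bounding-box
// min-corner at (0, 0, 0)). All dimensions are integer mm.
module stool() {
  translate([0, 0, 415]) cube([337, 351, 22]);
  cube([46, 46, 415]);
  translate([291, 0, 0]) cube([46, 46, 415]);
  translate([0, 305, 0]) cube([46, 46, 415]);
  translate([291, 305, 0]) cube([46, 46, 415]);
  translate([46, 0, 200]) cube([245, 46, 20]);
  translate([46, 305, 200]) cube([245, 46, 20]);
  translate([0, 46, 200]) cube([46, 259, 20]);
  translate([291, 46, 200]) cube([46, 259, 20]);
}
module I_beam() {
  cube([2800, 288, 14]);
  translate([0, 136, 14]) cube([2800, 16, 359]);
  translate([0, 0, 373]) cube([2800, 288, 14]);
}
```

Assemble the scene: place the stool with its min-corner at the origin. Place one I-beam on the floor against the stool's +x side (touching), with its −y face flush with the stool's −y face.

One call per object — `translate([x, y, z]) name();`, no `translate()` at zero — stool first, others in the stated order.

stool();
translate([337, 0, 0]) I_beam();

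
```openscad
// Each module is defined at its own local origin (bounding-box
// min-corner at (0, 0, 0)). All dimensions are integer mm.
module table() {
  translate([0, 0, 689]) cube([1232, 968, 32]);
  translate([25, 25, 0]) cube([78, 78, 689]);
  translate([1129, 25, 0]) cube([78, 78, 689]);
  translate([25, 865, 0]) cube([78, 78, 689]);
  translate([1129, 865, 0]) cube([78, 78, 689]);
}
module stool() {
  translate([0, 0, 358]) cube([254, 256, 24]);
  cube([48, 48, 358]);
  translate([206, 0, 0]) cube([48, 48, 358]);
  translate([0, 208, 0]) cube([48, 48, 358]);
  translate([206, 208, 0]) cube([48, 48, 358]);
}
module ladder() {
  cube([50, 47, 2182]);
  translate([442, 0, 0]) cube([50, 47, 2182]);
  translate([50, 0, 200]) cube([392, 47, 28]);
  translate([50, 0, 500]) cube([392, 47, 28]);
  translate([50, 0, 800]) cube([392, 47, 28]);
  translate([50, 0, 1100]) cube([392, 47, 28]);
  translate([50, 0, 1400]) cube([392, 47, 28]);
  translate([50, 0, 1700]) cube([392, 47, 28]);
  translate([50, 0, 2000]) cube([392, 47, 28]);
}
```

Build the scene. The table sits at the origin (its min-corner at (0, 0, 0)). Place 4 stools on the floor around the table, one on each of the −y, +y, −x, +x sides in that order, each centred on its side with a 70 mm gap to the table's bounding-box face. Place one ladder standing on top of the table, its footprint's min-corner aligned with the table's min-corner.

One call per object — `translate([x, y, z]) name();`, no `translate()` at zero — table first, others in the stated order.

table();
translate([489, -326, 0]) stool();
translate([489, 1038, 0]) stool();
translate([-324, 356, 0]) stool();
translate([1302, 356, 0]) stool();
translate([0, 0, 721]) ladder();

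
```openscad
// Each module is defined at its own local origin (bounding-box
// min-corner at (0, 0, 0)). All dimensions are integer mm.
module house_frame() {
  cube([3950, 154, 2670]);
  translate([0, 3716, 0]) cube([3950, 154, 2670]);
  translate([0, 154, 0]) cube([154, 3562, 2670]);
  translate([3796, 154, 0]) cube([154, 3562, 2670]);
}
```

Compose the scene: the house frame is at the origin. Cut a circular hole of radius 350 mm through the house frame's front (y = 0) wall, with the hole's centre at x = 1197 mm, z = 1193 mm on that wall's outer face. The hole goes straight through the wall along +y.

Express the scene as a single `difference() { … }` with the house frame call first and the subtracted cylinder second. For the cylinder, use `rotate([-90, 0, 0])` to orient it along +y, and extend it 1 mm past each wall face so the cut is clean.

difference() {
  house_frame();
  translate([1197, -1, 1193]) rotate([-90, 0, 0]) cylinder(h = 156, r = 350);
}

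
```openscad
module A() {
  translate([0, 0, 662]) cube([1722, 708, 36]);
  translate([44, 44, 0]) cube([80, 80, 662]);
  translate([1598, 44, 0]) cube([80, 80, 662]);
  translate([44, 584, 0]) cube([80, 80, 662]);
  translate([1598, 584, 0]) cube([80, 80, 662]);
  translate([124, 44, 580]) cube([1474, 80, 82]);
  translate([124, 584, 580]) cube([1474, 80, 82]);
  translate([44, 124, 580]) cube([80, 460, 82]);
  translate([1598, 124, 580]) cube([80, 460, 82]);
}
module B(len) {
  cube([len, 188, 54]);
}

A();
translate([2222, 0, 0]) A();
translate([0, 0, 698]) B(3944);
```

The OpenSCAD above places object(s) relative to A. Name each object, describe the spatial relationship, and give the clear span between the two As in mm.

A is a table. B is a beam. A beam spans the tops of two tables. The clear span between the two tables is 500 mm.

Second table starts at x = 2222; first ends at x = 1722; clear span = 2222 − 1722 = 500 mm.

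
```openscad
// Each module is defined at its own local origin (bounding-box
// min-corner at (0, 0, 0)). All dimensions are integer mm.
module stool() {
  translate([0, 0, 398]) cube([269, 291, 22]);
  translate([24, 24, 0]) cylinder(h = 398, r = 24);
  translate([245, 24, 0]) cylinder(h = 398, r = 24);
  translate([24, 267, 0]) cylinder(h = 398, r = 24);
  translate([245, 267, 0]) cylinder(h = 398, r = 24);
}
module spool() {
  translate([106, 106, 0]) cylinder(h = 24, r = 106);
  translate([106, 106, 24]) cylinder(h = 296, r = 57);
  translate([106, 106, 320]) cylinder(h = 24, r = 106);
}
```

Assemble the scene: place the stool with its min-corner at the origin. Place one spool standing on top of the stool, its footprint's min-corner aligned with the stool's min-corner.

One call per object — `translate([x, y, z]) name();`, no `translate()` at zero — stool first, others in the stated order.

stool();
translate([0, 0, 420]) spool();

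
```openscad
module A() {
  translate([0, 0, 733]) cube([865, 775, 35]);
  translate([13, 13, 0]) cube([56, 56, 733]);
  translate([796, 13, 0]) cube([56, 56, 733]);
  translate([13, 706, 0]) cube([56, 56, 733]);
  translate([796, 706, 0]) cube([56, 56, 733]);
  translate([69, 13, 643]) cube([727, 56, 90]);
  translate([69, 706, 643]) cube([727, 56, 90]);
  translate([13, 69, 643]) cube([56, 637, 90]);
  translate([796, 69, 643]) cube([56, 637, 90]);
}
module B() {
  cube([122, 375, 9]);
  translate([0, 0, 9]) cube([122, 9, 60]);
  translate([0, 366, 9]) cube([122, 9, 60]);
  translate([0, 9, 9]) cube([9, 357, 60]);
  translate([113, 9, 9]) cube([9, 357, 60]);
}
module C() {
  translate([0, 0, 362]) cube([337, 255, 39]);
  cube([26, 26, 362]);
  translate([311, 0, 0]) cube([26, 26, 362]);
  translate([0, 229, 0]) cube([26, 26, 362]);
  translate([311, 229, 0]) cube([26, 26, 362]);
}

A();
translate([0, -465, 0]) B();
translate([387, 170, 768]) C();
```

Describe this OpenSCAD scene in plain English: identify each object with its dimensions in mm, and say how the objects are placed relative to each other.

A is a table with a 865×775 mm rectangular top, 35 mm thick, top surface at z = 768 mm, supported by four 56×56 mm square legs, each inset 13 mm from the nearest pair of top edges, running from the floor. Four apron rails, 56 mm thick and 90 mm tall, run between adjacent legs with their top edges flush with the underside of the top and their outer faces flush with the legs' outer faces.

B is an open storage box with external size 122×375×69 mm and wall thickness 9 mm (the base is also 9 mm thick). The base covers the whole footprint; the four walls stand on the base, with the y-facing walls full-width and the x-facing walls fitting between their inner faces.

C is a four-legged stool. The seat is a 337×255×39 mm slab whose top surface is at z = 401 mm; four square legs, each 26×26 mm in cross-section, run from the floor (z = 0) to the underside of the seat, each flush with a corner of the seat.

The open box is on the floor beside the table on its −y side. The stool is on top of the table.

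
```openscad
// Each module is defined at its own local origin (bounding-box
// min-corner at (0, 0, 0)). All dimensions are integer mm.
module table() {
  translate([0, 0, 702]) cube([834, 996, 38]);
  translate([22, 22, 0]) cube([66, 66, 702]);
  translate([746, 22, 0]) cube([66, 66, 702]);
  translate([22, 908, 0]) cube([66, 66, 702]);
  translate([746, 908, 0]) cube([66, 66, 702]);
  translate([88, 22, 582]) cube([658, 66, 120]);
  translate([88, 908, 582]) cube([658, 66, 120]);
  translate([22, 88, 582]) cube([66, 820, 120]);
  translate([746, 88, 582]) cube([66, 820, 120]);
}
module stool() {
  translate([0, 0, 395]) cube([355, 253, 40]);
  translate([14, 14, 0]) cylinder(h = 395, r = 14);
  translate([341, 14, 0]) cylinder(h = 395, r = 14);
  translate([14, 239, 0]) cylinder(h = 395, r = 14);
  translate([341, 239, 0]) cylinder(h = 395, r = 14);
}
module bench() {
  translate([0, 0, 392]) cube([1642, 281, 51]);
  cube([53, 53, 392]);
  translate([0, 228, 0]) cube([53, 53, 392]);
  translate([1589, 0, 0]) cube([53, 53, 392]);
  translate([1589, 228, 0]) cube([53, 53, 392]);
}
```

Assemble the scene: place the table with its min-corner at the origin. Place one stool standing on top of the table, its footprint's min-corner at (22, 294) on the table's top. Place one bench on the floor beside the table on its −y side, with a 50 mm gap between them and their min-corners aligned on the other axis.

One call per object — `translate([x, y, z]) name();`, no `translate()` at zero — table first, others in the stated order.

table();
translate([22, 294, 740]) stool();
translate([0, -331, 0]) bench();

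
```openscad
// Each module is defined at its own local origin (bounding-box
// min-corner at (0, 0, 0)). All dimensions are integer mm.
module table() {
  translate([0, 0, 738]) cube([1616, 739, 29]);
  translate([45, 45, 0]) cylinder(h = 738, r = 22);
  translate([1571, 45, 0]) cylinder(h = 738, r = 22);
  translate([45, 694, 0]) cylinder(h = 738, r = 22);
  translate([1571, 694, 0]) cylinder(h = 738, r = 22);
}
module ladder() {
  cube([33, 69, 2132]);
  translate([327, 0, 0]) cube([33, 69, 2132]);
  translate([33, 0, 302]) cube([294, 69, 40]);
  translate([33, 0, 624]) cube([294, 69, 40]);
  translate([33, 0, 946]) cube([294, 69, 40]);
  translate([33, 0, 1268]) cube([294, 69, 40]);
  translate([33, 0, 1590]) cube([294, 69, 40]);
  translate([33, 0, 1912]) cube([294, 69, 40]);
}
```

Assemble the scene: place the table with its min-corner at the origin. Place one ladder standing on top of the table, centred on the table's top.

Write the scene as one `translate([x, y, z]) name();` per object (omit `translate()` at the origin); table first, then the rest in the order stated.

table();
translate([628, 335, 767]) ladder();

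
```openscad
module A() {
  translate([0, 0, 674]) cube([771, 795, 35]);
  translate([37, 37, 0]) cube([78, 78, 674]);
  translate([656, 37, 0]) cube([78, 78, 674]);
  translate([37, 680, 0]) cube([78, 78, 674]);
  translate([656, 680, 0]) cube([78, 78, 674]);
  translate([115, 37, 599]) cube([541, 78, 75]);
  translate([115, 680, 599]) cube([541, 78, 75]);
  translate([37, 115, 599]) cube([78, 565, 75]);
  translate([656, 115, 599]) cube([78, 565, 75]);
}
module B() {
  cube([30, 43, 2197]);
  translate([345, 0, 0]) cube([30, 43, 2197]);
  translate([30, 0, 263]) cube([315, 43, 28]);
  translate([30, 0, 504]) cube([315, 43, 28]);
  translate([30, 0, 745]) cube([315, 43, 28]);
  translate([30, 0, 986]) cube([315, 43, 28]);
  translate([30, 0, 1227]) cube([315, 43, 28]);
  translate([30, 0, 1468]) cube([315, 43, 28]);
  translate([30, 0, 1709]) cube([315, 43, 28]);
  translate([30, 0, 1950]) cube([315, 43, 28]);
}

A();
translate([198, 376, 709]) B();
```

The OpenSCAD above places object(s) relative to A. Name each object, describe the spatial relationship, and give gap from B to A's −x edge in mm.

The ladder's min-x is at 198; the table's min-x is 0; gap = 198 mm.

A is a table. B is a ladder. The ladder is on top of the table, centred. The gap from the ladder to the table's −x edge is 198 mm.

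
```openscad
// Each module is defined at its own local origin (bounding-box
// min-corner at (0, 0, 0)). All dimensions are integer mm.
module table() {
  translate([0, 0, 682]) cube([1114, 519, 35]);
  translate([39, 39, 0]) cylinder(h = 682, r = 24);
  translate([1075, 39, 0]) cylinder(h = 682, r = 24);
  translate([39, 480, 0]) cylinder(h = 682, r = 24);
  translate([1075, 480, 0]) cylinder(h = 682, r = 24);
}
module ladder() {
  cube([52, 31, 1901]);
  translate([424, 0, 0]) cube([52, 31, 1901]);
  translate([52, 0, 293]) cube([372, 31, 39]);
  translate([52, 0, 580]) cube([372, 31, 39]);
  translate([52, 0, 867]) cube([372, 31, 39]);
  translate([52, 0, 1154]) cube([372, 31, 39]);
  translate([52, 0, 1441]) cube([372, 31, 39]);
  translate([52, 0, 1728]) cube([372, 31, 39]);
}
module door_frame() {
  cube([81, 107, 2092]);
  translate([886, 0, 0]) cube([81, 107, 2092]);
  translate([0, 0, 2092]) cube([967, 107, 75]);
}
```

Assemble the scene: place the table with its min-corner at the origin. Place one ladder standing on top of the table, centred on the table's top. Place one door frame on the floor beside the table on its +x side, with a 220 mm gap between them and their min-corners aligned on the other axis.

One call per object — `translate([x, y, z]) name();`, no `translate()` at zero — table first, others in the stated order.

table();
translate([319, 244, 717]) ladder();
translate([1334, 0, 0]) door_frame();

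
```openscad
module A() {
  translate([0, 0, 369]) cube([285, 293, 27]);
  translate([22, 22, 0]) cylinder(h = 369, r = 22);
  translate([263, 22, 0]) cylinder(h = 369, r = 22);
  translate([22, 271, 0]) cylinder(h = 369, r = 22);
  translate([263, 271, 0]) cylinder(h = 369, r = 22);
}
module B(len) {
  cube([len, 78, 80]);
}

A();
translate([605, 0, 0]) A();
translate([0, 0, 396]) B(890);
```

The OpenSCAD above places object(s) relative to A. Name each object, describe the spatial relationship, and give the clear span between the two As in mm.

Second stool starts at x = 605; first ends at x = 285; clear span = 605 − 285 = 320 mm.

A is a stool. B is a beam. A beam spans the tops of two stools. The clear span between the two stools is 320 mm.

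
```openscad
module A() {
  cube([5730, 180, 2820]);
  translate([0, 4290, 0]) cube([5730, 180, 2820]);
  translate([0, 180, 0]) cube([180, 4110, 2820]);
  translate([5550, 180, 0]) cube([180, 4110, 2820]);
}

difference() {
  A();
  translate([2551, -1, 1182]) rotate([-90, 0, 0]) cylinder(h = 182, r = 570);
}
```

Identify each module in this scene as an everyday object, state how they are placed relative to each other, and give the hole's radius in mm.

A is a house frame. The house frame has a circular hole through its front wall. The hole's radius is 570 mm.

The subtracted cylinder has r = 570 mm.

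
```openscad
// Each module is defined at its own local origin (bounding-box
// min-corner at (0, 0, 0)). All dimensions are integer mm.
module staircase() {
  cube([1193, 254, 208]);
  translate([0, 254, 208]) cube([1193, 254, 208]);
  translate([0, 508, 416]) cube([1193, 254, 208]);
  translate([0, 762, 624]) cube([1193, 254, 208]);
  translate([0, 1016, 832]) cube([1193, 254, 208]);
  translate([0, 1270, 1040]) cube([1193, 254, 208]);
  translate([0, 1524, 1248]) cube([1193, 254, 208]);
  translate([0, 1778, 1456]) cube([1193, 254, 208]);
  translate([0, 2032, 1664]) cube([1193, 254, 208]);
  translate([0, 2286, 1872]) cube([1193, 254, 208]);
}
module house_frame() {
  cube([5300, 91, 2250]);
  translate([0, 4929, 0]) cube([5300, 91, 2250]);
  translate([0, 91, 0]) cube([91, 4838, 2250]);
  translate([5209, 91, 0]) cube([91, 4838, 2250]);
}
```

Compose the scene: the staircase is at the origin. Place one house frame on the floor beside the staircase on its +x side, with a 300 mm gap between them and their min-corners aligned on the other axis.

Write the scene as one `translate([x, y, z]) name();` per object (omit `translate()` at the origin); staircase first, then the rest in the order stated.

staircase();
translate([1493, 0, 0]) house_frame();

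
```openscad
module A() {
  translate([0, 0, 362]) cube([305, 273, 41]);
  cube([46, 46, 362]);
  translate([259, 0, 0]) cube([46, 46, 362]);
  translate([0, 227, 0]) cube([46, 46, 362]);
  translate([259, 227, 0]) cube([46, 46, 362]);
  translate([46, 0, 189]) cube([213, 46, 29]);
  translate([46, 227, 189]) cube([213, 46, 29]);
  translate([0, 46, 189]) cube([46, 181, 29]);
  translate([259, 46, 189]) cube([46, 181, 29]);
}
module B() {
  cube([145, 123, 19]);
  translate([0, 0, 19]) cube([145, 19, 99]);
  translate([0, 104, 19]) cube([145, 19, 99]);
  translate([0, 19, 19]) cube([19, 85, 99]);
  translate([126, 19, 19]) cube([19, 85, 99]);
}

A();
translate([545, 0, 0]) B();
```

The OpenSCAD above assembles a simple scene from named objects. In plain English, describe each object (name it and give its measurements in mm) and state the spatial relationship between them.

A is a simple wooden stool: a rectangular seat 305 mm (x) by 273 mm (y), 41 mm thick, top face at z = 403 mm, on four square legs, each 46×46 mm in cross-section. The legs rest on z = 0, each flush with a corner of the seat. Four stretchers, 46 mm wide and 29 mm tall, connect adjacent legs with their undersides at z = 189 mm, each running between the inner faces of the legs it joins and aligned with the legs' outer faces on the other axis.

B is an open storage box with external size 145×123×118 mm and wall thickness 19 mm (the base is also 19 mm thick). The base covers the whole footprint; the four walls stand on the base, with the y-facing walls full-width and the x-facing walls fitting between their inner faces.

The open box is on the floor beside the stool on its +x side.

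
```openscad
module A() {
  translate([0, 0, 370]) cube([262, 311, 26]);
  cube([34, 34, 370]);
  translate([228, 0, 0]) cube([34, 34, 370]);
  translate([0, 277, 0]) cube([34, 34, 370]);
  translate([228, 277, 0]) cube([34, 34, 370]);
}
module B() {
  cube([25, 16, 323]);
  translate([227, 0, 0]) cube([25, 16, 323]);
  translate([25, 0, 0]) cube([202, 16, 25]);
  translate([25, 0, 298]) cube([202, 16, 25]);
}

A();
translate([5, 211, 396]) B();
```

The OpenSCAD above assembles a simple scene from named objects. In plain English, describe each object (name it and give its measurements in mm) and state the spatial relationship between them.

A is a simple wooden stool: a rectangular seat 262 mm (x) by 311 mm (y), 26 mm thick, top face at z = 396 mm, on four square legs, each 34×34 mm in cross-section. The legs rest on z = 0, each flush with a corner of the seat.

B is a picture frame with a 202×273 mm rectangular opening (x by z) and a uniform 25 mm border on every side. Frame depth is 16 mm along y. It is built from two vertical stiles running the full outside height and two horizontal rails spanning the gap between the stiles.

The picture frame is on top of the stool.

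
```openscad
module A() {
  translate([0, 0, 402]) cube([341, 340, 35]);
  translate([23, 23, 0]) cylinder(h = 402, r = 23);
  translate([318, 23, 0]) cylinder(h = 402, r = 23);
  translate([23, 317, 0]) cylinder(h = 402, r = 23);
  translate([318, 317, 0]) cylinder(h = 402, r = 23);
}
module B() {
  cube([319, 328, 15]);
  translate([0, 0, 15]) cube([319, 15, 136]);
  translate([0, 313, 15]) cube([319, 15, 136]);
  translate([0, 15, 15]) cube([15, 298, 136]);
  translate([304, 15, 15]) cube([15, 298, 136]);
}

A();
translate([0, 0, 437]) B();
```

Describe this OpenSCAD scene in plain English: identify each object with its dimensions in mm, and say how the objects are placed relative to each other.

A is a simple wooden stool: a rectangular seat 341 mm (x) by 340 mm (y), 35 mm thick, top face at z = 437 mm, on four round legs, each 46 mm in diameter. The legs rest on z = 0, each leg's axis is inset half a diameter from the nearest pair of seat edges (so the leg's bounding box is flush with the corner).

B is an open-topped rectangular box: outside dimensions 319×328×151 mm, with a uniform wall and base thickness of 15 mm. The base is a full 319×328 slab on the floor; four walls sit on top of the base. The front and back walls (the −y and +y sides) span the full width; the two side walls fit between them.

The open box is on top of the stool.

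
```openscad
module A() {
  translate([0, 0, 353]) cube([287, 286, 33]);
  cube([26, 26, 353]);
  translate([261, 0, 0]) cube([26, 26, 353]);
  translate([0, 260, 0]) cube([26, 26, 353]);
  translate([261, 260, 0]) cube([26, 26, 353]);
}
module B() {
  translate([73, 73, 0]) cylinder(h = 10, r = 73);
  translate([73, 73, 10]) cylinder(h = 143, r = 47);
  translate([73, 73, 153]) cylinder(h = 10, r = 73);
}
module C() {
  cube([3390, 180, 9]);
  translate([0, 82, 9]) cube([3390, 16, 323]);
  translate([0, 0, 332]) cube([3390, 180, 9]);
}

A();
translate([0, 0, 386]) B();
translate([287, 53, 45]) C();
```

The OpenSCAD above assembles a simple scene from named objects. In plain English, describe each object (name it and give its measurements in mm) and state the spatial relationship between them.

A is a four-legged stool. The seat is 287×286 mm, 33 mm thick, top at z = 386 mm. It stands on four square legs, each 26×26 mm in cross-section, from z = 0 to the seat underside, each flush with a corner of the seat.

B is a spool: two coaxial disc flanges of radius 73 mm and thickness 10 mm, joined by a core cylinder of radius 47 mm and height 143 mm. The lower flange rests on z = 0 and the three cylinders share a vertical axis.

C is an I-beam lying along x, 3390 mm long. Overall section height 341 mm. Two flanges 180 mm wide (y) and 9 mm thick, one on the floor and one at the top; a web 16 mm thick runs between them, centred on the flange width.

The spool is on top of the stool. The I-beam is beside the stool with their tops flush at z = 386.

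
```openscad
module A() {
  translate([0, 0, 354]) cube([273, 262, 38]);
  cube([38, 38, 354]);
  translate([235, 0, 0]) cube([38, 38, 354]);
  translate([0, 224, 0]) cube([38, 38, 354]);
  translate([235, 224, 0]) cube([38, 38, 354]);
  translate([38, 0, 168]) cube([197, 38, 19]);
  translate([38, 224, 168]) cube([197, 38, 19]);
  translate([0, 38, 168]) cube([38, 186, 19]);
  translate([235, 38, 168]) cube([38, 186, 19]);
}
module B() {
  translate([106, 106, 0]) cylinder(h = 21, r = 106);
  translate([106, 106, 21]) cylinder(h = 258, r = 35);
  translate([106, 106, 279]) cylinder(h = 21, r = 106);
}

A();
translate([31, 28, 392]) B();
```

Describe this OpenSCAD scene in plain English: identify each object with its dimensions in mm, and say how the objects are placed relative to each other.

A is a simple wooden stool: a rectangular seat 273 mm (x) by 262 mm (y), 38 mm thick, top face at z = 392 mm, on four square legs, each 38×38 mm in cross-section. The legs rest on z = 0, each flush with a corner of the seat. Four stretchers, 38 mm wide and 19 mm tall, connect adjacent legs with their undersides at z = 168 mm, each running between the inner faces of the legs it joins and aligned with the legs' outer faces on the other axis.

B is a spool: two coaxial disc flanges of radius 106 mm and thickness 21 mm, joined by a core cylinder of radius 35 mm and height 258 mm. The lower flange rests on z = 0 and the three cylinders share a vertical axis.

The spool is on top of the stool.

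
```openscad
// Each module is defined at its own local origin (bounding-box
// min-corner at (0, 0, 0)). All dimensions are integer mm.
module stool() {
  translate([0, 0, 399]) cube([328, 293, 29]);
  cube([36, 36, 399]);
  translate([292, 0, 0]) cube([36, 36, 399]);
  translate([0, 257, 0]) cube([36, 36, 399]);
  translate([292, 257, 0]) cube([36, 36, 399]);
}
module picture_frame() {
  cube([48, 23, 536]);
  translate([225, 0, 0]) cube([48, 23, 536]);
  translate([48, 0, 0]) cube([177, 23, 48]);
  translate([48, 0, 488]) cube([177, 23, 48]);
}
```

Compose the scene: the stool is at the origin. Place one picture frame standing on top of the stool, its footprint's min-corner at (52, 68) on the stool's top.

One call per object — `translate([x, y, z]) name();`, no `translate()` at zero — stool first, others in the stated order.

stool();
translate([52, 68, 428]) picture_frame();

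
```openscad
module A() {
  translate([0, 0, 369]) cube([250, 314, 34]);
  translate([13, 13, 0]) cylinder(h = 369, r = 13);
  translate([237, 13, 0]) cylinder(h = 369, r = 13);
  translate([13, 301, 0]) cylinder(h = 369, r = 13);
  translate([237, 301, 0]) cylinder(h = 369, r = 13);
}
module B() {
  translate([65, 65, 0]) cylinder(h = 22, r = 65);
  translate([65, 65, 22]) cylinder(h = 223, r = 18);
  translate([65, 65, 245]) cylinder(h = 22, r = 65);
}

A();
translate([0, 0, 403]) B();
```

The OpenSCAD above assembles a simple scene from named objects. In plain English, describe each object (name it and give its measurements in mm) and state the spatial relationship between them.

A is a simple wooden stool: a rectangular seat 250 mm (x) by 314 mm (y), 34 mm thick, top face at z = 403 mm, on four round legs, each 26 mm in diameter. The legs rest on z = 0, each leg's axis is inset half a diameter from the nearest pair of seat edges (so the leg's bounding box is flush with the corner).

B is a spool: two coaxial disc flanges of radius 65 mm and thickness 22 mm, joined by a core cylinder of radius 18 mm and height 223 mm. The lower flange rests on z = 0 and the three cylinders share a vertical axis.

The spool is on top of the stool.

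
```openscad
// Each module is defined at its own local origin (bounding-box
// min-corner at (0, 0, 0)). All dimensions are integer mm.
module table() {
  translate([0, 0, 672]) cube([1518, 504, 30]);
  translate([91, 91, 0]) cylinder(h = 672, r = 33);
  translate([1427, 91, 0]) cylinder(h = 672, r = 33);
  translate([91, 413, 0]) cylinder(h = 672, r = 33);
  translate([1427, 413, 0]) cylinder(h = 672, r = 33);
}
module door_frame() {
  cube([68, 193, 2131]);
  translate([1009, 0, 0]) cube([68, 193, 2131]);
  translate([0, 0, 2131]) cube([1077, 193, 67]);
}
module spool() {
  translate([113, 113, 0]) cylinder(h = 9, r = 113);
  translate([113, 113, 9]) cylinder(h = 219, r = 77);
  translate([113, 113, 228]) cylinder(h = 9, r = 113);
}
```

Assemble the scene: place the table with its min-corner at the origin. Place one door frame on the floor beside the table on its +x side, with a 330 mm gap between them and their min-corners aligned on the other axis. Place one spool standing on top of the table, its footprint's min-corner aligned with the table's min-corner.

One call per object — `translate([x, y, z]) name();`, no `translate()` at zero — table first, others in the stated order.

table();
translate([1848, 0, 0]) door_frame();
translate([0, 0, 702]) spool();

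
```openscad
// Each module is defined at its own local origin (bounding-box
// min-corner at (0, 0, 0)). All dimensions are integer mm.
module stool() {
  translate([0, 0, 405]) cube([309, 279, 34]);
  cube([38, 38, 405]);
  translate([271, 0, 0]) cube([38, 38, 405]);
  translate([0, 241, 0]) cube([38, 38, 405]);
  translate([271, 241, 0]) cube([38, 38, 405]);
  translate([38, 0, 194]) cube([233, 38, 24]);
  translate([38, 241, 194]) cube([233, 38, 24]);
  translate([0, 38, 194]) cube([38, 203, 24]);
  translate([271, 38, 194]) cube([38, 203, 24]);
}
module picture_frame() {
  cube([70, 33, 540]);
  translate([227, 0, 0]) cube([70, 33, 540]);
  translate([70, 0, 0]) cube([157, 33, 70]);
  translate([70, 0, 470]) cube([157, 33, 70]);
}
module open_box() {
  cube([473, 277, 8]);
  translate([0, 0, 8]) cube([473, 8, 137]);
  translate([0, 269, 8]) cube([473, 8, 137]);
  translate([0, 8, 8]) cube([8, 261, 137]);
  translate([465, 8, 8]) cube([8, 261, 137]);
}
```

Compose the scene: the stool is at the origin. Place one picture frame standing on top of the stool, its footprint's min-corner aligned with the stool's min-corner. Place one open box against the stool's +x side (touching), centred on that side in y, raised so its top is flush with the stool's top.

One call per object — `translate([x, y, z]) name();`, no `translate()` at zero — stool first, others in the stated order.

stool();
translate([0, 0, 439]) picture_frame();
translate([309, 1, 294]) open_box();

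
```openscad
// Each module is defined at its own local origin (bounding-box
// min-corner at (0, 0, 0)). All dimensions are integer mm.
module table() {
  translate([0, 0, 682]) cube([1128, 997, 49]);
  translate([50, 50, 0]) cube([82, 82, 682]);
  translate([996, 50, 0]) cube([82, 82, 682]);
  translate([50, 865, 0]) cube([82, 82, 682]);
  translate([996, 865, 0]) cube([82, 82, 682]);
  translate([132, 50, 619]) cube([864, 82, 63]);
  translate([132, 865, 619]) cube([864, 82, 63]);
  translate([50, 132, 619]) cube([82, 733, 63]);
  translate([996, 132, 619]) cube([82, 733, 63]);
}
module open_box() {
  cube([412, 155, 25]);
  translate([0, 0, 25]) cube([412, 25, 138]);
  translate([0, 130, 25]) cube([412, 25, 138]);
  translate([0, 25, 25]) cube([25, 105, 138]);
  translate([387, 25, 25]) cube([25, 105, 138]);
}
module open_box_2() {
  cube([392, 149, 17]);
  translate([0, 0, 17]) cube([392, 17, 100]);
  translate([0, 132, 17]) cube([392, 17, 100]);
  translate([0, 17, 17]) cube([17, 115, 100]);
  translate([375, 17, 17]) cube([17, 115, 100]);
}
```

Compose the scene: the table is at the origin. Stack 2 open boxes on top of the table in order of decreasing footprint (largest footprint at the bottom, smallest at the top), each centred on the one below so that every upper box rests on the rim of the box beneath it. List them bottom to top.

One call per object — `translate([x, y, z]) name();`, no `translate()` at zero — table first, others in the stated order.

table();
translate([358, 421, 731]) open_box();
translate([368, 424, 894]) open_box_2();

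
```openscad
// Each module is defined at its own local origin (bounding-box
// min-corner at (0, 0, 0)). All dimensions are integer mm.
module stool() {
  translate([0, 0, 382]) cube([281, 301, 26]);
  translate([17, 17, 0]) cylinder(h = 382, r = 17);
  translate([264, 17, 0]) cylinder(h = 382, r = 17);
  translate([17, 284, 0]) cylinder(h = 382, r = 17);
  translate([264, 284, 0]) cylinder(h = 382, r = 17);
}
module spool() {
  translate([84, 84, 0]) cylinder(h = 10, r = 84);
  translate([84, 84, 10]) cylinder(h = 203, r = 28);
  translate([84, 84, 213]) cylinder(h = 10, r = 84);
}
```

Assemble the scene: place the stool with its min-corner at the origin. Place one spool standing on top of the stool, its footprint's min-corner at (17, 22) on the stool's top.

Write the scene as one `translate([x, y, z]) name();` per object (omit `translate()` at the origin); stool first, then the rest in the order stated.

stool();
translate([17, 22, 408]) spool();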